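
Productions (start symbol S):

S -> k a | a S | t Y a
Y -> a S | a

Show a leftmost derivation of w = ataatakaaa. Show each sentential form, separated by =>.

S => aS   [S -> a S]
aS => atYa   [S -> t Y a]
atYa => ataSa   [Y -> a S]
ataSa => ataaSa   [S -> a S]
ataaSa => ataatYaa   [S -> t Y a]
ataatYaa => ataataSaa   [Y -> a S]
ataataSaa => ataatakaaa   [S -> k a]

S => aS => atYa => ataSa => ataaSa => ataatYaa => ataataSaa => ataatakaaa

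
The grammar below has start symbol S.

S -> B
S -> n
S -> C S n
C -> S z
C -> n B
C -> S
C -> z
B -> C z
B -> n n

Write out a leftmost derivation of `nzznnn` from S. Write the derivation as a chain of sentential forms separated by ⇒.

S ⇒ CSn ⇒ SzSn ⇒ nzSn ⇒ nzCSnn ⇒ nzzSnn ⇒ nzznnn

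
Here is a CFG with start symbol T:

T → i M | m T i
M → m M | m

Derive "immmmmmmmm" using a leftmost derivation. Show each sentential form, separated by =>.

T => iM => imM => immM => immmM => immmmM => immmmmM => immmmmmM => immmmmmmM => immmmmmmmM => immmmmmmmm

T => iM   [T → i M]
iM => imM   [M → m M]
imM => immM   [M → m M]
immM => immmM   [M → m M]
immmM => immmmM   [M → m M]
immmmM => immmmmM   [M → m M]
immmmmM => immmmmmM   [M → m M]
immmmmmM => immmmmmmM   [M → m M]
immmmmmmM => immmmmmmmM   [M → m M]
immmmmmmmM => immmmmmmmm   [M → m]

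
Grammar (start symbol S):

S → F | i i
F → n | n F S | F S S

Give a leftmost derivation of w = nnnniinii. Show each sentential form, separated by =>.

S => F   [S → F]
F => FSS   [F → F S S]
FSS => nSS   [F → n]
nSS => nFS   [S → F]
nFS => nnFSS   [F → n F S]
nnFSS => nnnFSSS   [F → n F S]
nnnFSSS => nnnnSSS   [F → n]
nnnnSSS => nnnniiSS   [S → i i]
nnnniiSS => nnnniiFS   [S → F]
nnnniiFS => nnnniinS   [F → n]
nnnniinS => nnnniinii   [S → i i]

S => F => FSS => nSS => nFS => nnFSS => nnnFSSS => nnnnSSS => nnnniiSS => nnnniiFS => nnnniinS => nnnniinii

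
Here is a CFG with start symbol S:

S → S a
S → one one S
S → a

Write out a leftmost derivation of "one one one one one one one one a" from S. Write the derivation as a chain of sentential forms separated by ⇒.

S ⇒ one one S ⇒ one one one one S ⇒ one one one one one one S ⇒ one one one one one one one one S ⇒ one one one one one one one one a

S ⇒ one one S   [S → one one S]
one one S ⇒ one one one one S   [S → one one S]
one one one one S ⇒ one one one one one one S   [S → one one S]
one one one one one one S ⇒ one one one one one one one one S   [S → one one S]
one one one one one one one one S ⇒ one one one one one one one one a   [S → a]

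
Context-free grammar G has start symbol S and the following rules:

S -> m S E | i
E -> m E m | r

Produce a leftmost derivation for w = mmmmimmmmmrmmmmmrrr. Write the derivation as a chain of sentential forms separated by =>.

S => mSE => mmSEE => mmmSEEE => mmmmSEEEE => mmmmiEEEE => mmmmimEmEEE => mmmmimmEmmEEE => mmmmimmmEmmmEEE => mmmmimmmmEmmmmEEE => mmmmimmmmmEmmmmmEEE => mmmmimmmmmrmmmmmEEE => mmmmimmmmmrmmmmmrEE => mmmmimmmmmrmmmmmrrE => mmmmimmmmmrmmmmmrrr

S => mSE   [S -> m S E]
mSE => mmSEE   [S -> m S E]
mmSEE => mmmSEEE   [S -> m S E]
mmmSEEE => mmmmSEEEE   [S -> m S E]
mmmmSEEEE => mmmmiEEEE   [S -> i]
mmmmiEEEE => mmmmimEmEEE   [E -> m E m]
mmmmimEmEEE => mmmmimmEmmEEE   [E -> m E m]
mmmmimmEmmEEE => mmmmimmmEmmmEEE   [E -> m E m]
mmmmimmmEmmmEEE => mmmmimmmmEmmmmEEE   [E -> m E m]
mmmmimmmmEmmmmEEE => mmmmimmmmmEmmmmmEEE   [E -> m E m]
mmmmimmmmmEmmmmmEEE => mmmmimmmmmrmmmmmEEE   [E -> r]
mmmmimmmmmrmmmmmEEE => mmmmimmmmmrmmmmmrEE   [E -> r]
mmmmimmmmmrmmmmmrEE => mmmmimmmmmrmmmmmrrE   [E -> r]
mmmmimmmmmrmmmmmrrE => mmmmimmmmmrmmmmmrrr   [E -> r]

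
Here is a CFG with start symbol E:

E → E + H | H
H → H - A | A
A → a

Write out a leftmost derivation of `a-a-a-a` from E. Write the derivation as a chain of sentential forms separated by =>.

E => H   [E → H]
H => H-A   [H → H - A]
H-A => H-A-A   [H → H - A]
H-A-A => H-A-A-A   [H → H - A]
H-A-A-A => A-A-A-A   [H → A]
A-A-A-A => a-A-A-A   [A → a]
a-A-A-A => a-a-A-A   [A → a]
a-a-A-A => a-a-a-A   [A → a]
a-a-a-A => a-a-a-a   [A → a]

E => H => H-A => H-A-A => H-A-A-A => A-A-A-A => a-A-A-A => a-a-A-A => a-a-a-A => a-a-a-a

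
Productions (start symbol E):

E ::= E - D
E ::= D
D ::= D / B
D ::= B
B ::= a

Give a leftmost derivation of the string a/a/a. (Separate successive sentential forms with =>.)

E => D   [E ::= D]
D => D/B   [D ::= D / B]
D/B => D/B/B   [D ::= D / B]
D/B/B => B/B/B   [D ::= B]
B/B/B => a/B/B   [B ::= a]
a/B/B => a/a/B   [B ::= a]
a/a/B => a/a/a   [B ::= a]

E => D => D/B => D/B/B => B/B/B => a/B/B => a/a/B => a/a/a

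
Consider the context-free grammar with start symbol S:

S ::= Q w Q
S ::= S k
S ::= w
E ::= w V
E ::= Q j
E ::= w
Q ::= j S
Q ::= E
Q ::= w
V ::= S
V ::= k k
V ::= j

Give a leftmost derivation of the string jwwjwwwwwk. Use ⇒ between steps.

S ⇒ Sk ⇒ QwQk ⇒ jSwQk ⇒ jQwQwQk ⇒ jwwQwQk ⇒ jwwjSwQk ⇒ jwwjQwQwQk ⇒ jwwjwwQwQk ⇒ jwwjwwwwQk ⇒ jwwjwwwwwk

S ⇒ Sk   [S ::= S k]
Sk ⇒ QwQk   [S ::= Q w Q]
QwQk ⇒ jSwQk   [Q ::= j S]
jSwQk ⇒ jQwQwQk   [S ::= Q w Q]
jQwQwQk ⇒ jwwQwQk   [Q ::= w]
jwwQwQk ⇒ jwwjSwQk   [Q ::= j S]
jwwjSwQk ⇒ jwwjQwQwQk   [S ::= Q w Q]
jwwjQwQwQk ⇒ jwwjwwQwQk   [Q ::= w]
jwwjwwQwQk ⇒ jwwjwwwwQk   [Q ::= w]
jwwjwwwwQk ⇒ jwwjwwwwwk   [Q ::= w]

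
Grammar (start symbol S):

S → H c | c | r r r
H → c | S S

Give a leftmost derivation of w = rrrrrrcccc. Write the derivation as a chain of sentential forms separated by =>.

S => Hc   [S → H c]
Hc => SSc   [H → S S]
SSc => HcSc   [S → H c]
HcSc => SScSc   [H → S S]
SScSc => rrrScSc   [S → r r r]
rrrScSc => rrrrrrcSc   [S → r r r]
rrrrrrcSc => rrrrrrcHcc   [S → H c]
rrrrrrcHcc => rrrrrrcccc   [H → c]

S => Hc => SSc => HcSc => SScSc => rrrScSc => rrrrrrcSc => rrrrrrcHcc => rrrrrrcccc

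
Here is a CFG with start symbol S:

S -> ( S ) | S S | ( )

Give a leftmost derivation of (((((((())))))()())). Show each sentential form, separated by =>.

S => (S)   [S -> ( S )]
(S) => ((S))   [S -> ( S )]
((S)) => ((SS))   [S -> S S]
((SS)) => ((SSS))   [S -> S S]
((SSS)) => (((S)SS))   [S -> ( S )]
(((S)SS)) => ((((S))SS))   [S -> ( S )]
((((S))SS)) => (((((S)))SS))   [S -> ( S )]
(((((S)))SS)) => ((((((S))))SS))   [S -> ( S )]
((((((S))))SS)) => (((((((S)))))SS))   [S -> ( S )]
(((((((S)))))SS)) => (((((((())))))SS))   [S -> ( )]
(((((((())))))SS)) => (((((((())))))()S))   [S -> ( )]
(((((((())))))()S)) => (((((((())))))()()))   [S -> ( )]

S => (S) => ((S)) => ((SS)) => ((SSS)) => (((S)SS)) => ((((S))SS)) => (((((S)))SS)) => ((((((S))))SS)) => (((((((S)))))SS)) => (((((((())))))SS)) => (((((((())))))()S)) => (((((((())))))()()))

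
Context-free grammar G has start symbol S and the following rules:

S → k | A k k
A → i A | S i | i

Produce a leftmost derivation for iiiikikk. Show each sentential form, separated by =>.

S => Akk => iAkk => iiAkk => iiiAkk => iiiiAkk => iiiiSikk => iiiikikk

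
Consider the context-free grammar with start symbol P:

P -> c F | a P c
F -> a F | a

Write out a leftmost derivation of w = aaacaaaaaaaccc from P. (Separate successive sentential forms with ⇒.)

P⇒aPc⇒aaPcc⇒aaaPccc⇒aaacFccc⇒aaacaFccc⇒aaacaaFccc⇒aaacaaaFccc⇒aaacaaaaFccc⇒aaacaaaaaFccc⇒aaacaaaaaaFccc⇒aaacaaaaaaaccc

P ⇒ aPc   [P -> a P c]
aPc ⇒ aaPcc   [P -> a P c]
aaPcc ⇒ aaaPccc   [P -> a P c]
aaaPccc ⇒ aaacFccc   [P -> c F]
aaacFccc ⇒ aaacaFccc   [F -> a F]
aaacaFccc ⇒ aaacaaFccc   [F -> a F]
aaacaaFccc ⇒ aaacaaaFccc   [F -> a F]
aaacaaaFccc ⇒ aaacaaaaFccc   [F -> a F]
aaacaaaaFccc ⇒ aaacaaaaaFccc   [F -> a F]
aaacaaaaaFccc ⇒ aaacaaaaaaFccc   [F -> a F]
aaacaaaaaaFccc ⇒ aaacaaaaaaaccc   [F -> a]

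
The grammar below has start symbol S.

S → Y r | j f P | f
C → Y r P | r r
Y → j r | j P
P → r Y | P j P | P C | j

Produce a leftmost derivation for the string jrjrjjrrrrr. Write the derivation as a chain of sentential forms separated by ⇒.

S ⇒ Yr   [S → Y r]
Yr ⇒ jPr   [Y → j P]
jPr ⇒ jPCr   [P → P C]
jPCr ⇒ jPCCr   [P → P C]
jPCCr ⇒ jPjPCCr   [P → P j P]
jPjPCCr ⇒ jrYjPCCr   [P → r Y]
jrYjPCCr ⇒ jrjrjPCCr   [Y → j r]
jrjrjPCCr ⇒ jrjrjjCCr   [P → j]
jrjrjjCCr ⇒ jrjrjjrrCr   [C → r r]
jrjrjjrrCr ⇒ jrjrjjrrrrr   [C → r r]

S⇒Yr⇒jPr⇒jPCr⇒jPCCr⇒jPjPCCr⇒jrYjPCCr⇒jrjrjPCCr⇒jrjrjjCCr⇒jrjrjjrrCr⇒jrjrjjrrrrr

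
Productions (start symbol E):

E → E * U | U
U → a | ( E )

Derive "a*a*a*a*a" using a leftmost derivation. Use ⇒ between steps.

E ⇒ E*U ⇒ E*U*U ⇒ E*U*U*U ⇒ E*U*U*U*U ⇒ U*U*U*U*U ⇒ a*U*U*U*U ⇒ a*a*U*U*U ⇒ a*a*a*U*U ⇒ a*a*a*a*U ⇒ a*a*a*a*a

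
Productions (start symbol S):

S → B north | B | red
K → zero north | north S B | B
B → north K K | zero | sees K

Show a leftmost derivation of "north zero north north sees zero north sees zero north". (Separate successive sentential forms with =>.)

S => B   [S → B]
B => north K K   [B → north K K]
north K K => north zero north K   [K → zero north]
north zero north K => north zero north north S B   [K → north S B]
north zero north north S B => north zero north north B B   [S → B]
north zero north north B B => north zero north north sees K B   [B → sees K]
north zero north north sees K B => north zero north north sees zero north B   [K → zero north]
north zero north north sees zero north B => north zero north north sees zero north sees K   [B → sees K]
north zero north north sees zero north sees K => north zero north north sees zero north sees zero north   [K → zero north]

S => B => north K K => north zero north K => north zero north north S B => north zero north north B B => north zero north north sees K B => north zero north north sees zero north B => north zero north north sees zero north sees K => north zero north north sees zero north sees zero north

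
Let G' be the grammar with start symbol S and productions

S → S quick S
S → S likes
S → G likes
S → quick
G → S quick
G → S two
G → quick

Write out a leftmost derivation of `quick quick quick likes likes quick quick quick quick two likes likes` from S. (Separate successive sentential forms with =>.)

S => S likes => G likes likes => S two likes likes => S quick S two likes likes => S quick S quick S two likes likes => S likes quick S quick S two likes likes => S likes likes quick S quick S two likes likes => S quick S likes likes quick S quick S two likes likes => quick quick S likes likes quick S quick S two likes likes => quick quick quick likes likes quick S quick S two likes likes => quick quick quick likes likes quick quick quick S two likes likes => quick quick quick likes likes quick quick quick quick two likes likes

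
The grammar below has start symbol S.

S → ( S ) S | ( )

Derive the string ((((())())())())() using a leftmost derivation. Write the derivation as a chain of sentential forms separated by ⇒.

S⇒(S)S⇒((S)S)S⇒(((S)S)S)S⇒((((S)S)S)S)S⇒((((())S)S)S)S⇒((((())())S)S)S⇒((((())())())S)S⇒((((())())())())S⇒((((())())())())()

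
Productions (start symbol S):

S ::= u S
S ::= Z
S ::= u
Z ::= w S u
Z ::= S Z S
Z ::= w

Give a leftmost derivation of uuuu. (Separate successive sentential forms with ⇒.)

S ⇒ uS   [S ::= u S]
uS ⇒ uuS   [S ::= u S]
uuS ⇒ uuuS   [S ::= u S]
uuuS ⇒ uuuu   [S ::= u]

S⇒uS⇒uuS⇒uuuS⇒uuuu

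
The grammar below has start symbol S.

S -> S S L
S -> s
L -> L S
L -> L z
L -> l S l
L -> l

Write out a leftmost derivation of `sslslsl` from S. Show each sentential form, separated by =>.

S => SSL => SSLSL => SSLSLSL => sSLSLSL => ssLSLSL => sslSLSL => sslsLSL => sslslSL => sslslsL => sslslsl

S => SSL   [S -> S S L]
SSL => SSLSL   [S -> S S L]
SSLSL => SSLSLSL   [S -> S S L]
SSLSLSL => sSLSLSL   [S -> s]
sSLSLSL => ssLSLSL   [S -> s]
ssLSLSL => sslSLSL   [L -> l]
sslSLSL => sslsLSL   [S -> s]
sslsLSL => sslslSL   [L -> l]
sslslSL => sslslsL   [S -> s]
sslslsL => sslslsl   [L -> l]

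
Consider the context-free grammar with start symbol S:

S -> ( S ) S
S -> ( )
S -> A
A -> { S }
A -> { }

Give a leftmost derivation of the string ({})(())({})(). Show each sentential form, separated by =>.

S=>(S)S=>(A)S=>({})S=>({})(S)S=>({})(())S=>({})(())(S)S=>({})(())(A)S=>({})(())({})S=>({})(())({})()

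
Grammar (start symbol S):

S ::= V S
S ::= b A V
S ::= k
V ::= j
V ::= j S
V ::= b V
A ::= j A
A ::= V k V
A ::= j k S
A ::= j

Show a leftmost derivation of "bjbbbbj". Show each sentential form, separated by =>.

S => bAV   [S ::= b A V]
bAV => bjV   [A ::= j]
bjV => bjbV   [V ::= b V]
bjbV => bjbbV   [V ::= b V]
bjbbV => bjbbbV   [V ::= b V]
bjbbbV => bjbbbbV   [V ::= b V]
bjbbbbV => bjbbbbj   [V ::= j]

S => bAV => bjV => bjbV => bjbbV => bjbbbV => bjbbbbV => bjbbbbj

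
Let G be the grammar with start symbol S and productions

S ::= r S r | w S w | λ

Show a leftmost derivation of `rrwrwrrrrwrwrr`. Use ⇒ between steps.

S ⇒ rSr   [S ::= r S r]
rSr ⇒ rrSrr   [S ::= r S r]
rrSrr ⇒ rrwSwrr   [S ::= w S w]
rrwSwrr ⇒ rrwrSrwrr   [S ::= r S r]
rrwrSrwrr ⇒ rrwrwSwrwrr   [S ::= w S w]
rrwrwSwrwrr ⇒ rrwrwrSrwrwrr   [S ::= r S r]
rrwrwrSrwrwrr ⇒ rrwrwrrSrrwrwrr   [S ::= r S r]
rrwrwrrSrrwrwrr ⇒ rrwrwrrrrwrwrr   [S ::= λ]

S⇒rSr⇒rrSrr⇒rrwSwrr⇒rrwrSrwrr⇒rrwrwSwrwrr⇒rrwrwrSrwrwrr⇒rrwrwrrSrrwrwrr⇒rrwrwrrrrwrwrr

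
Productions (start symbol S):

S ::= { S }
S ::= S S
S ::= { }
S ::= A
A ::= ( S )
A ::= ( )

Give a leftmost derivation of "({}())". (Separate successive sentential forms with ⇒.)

S ⇒ A   [S ::= A]
A ⇒ (S)   [A ::= ( S )]
(S) ⇒ (SS)   [S ::= S S]
(SS) ⇒ ({}S)   [S ::= { }]
({}S) ⇒ ({}A)   [S ::= A]
({}A) ⇒ ({}())   [A ::= ( )]

S ⇒ A ⇒ (S) ⇒ (SS) ⇒ ({}S) ⇒ ({}A) ⇒ ({}())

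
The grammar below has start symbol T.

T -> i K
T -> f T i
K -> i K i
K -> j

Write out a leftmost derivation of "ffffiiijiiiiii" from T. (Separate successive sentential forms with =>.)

T => fTi   [T -> f T i]
fTi => ffTii   [T -> f T i]
ffTii => fffTiii   [T -> f T i]
fffTiii => ffffTiiii   [T -> f T i]
ffffTiiii => ffffiKiiii   [T -> i K]
ffffiKiiii => ffffiiKiiiii   [K -> i K i]
ffffiiKiiiii => ffffiiiKiiiiii   [K -> i K i]
ffffiiiKiiiiii => ffffiiijiiiiii   [K -> j]

T => fTi => ffTii => fffTiii => ffffTiiii => ffffiKiiii => ffffiiKiiiii => ffffiiiKiiiiii => ffffiiijiiiiii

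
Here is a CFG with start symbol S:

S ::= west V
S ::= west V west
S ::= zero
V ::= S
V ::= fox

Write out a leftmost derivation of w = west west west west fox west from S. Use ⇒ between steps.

S ⇒ west V   [S ::= west V]
west V ⇒ west S   [V ::= S]
west S ⇒ west west V west   [S ::= west V west]
west west V west ⇒ west west S west   [V ::= S]
west west S west ⇒ west west west V west   [S ::= west V]
west west west V west ⇒ west west west S west   [V ::= S]
west west west S west ⇒ west west west west V west   [S ::= west V]
west west west west V west ⇒ west west west west fox west   [V ::= fox]

S ⇒ west V ⇒ west S ⇒ west west V west ⇒ west west S west ⇒ west west west V west ⇒ west west west S west ⇒ west west west west V west ⇒ west west west west fox west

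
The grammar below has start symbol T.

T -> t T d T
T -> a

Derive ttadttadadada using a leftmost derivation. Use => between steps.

T => tTdT => ttTdTdT => ttadTdT => ttadtTdTdT => ttadttTdTdTdT => ttadttadTdTdT => ttadttadadTdT => ttadttadadadT => ttadttadadada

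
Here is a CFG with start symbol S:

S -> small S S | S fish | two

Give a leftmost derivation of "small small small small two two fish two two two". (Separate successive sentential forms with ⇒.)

S ⇒ small S S   [S -> small S S]
small S S ⇒ small small S S S   [S -> small S S]
small small S S S ⇒ small small small S S S S   [S -> small S S]
small small small S S S S ⇒ small small small small S S S S S   [S -> small S S]
small small small small S S S S S ⇒ small small small small two S S S S   [S -> two]
small small small small two S S S S ⇒ small small small small two S fish S S S   [S -> S fish]
small small small small two S fish S S S ⇒ small small small small two two fish S S S   [S -> two]
small small small small two two fish S S S ⇒ small small small small two two fish two S S   [S -> two]
small small small small two two fish two S S ⇒ small small small small two two fish two two S   [S -> two]
small small small small two two fish two two S ⇒ small small small small two two fish two two two   [S -> two]

S ⇒ small S S ⇒ small small S S S ⇒ small small small S S S S ⇒ small small small small S S S S S ⇒ small small small small two S S S S ⇒ small small small small two S fish S S S ⇒ small small small small two two fish S S S ⇒ small small small small two two fish two S S ⇒ small small small small two two fish two two S ⇒ small small small small two two fish two two two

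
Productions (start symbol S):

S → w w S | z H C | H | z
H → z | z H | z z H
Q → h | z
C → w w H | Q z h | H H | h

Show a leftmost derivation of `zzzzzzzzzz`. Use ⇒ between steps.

S ⇒ H   [S → H]
H ⇒ zzH   [H → z z H]
zzH ⇒ zzzzH   [H → z z H]
zzzzH ⇒ zzzzzH   [H → z H]
zzzzzH ⇒ zzzzzzzH   [H → z z H]
zzzzzzzH ⇒ zzzzzzzzzH   [H → z z H]
zzzzzzzzzH ⇒ zzzzzzzzzz   [H → z]

S ⇒ H ⇒ zzH ⇒ zzzzH ⇒ zzzzzH ⇒ zzzzzzzH ⇒ zzzzzzzzzH ⇒ zzzzzzzzzz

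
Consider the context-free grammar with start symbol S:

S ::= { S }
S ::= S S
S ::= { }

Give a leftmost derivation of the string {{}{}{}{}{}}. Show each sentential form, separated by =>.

S => {S} => {SS} => {SSS} => {{}SS} => {{}SSS} => {{}SSSS} => {{}{}SSS} => {{}{}{}SS} => {{}{}{}{}S} => {{}{}{}{}{}}

S => {S}   [S ::= { S }]
{S} => {SS}   [S ::= S S]
{SS} => {SSS}   [S ::= S S]
{SSS} => {{}SS}   [S ::= { }]
{{}SS} => {{}SSS}   [S ::= S S]
{{}SSS} => {{}SSSS}   [S ::= S S]
{{}SSSS} => {{}{}SSS}   [S ::= { }]
{{}{}SSS} => {{}{}{}SS}   [S ::= { }]
{{}{}{}SS} => {{}{}{}{}S}   [S ::= { }]
{{}{}{}{}S} => {{}{}{}{}{}}   [S ::= { }]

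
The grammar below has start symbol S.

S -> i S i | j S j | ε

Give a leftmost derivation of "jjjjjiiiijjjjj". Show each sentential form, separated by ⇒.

S ⇒ jSj ⇒ jjSjj ⇒ jjjSjjj ⇒ jjjjSjjjj ⇒ jjjjjSjjjjj ⇒ jjjjjiSijjjjj ⇒ jjjjjiiSiijjjjj ⇒ jjjjjiiiijjjjj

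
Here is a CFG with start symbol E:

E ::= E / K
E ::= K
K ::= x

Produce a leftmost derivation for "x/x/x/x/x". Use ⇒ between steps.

E ⇒ E/K ⇒ E/K/K ⇒ E/K/K/K ⇒ E/K/K/K/K ⇒ K/K/K/K/K ⇒ x/K/K/K/K ⇒ x/x/K/K/K ⇒ x/x/x/K/K ⇒ x/x/x/x/K ⇒ x/x/x/x/x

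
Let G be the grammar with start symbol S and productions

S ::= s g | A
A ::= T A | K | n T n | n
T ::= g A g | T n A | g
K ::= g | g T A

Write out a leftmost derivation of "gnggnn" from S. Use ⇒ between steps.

S ⇒ A ⇒ TA ⇒ TnAA ⇒ gnAA ⇒ gnKA ⇒ gngTAA ⇒ gnggAA ⇒ gnggnA ⇒ gnggnn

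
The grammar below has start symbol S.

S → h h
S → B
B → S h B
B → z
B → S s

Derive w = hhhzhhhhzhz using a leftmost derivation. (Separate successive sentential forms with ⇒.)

S ⇒ B ⇒ ShB ⇒ BhB ⇒ ShBhB ⇒ BhBhB ⇒ ShBhBhB ⇒ hhhBhBhB ⇒ hhhzhBhB ⇒ hhhzhShBhB ⇒ hhhzhhhhBhB ⇒ hhhzhhhhzhB ⇒ hhhzhhhhzhz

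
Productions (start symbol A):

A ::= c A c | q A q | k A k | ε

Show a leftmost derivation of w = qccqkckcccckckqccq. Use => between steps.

A=>qAq=>qcAcq=>qccAccq=>qccqAqccq=>qccqkAkqccq=>qccqkcAckqccq=>qccqkckAkckqccq=>qccqkckcAckckqccq=>qccqkckccAcckckqccq=>qccqkckcccckckqccq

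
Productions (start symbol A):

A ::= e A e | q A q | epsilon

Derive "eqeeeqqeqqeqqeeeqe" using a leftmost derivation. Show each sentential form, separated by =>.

A => eAe   [A ::= e A e]
eAe => eqAqe   [A ::= q A q]
eqAqe => eqeAeqe   [A ::= e A e]
eqeAeqe => eqeeAeeqe   [A ::= e A e]
eqeeAeeqe => eqeeeAeeeqe   [A ::= e A e]
eqeeeAeeeqe => eqeeeqAqeeeqe   [A ::= q A q]
eqeeeqAqeeeqe => eqeeeqqAqqeeeqe   [A ::= q A q]
eqeeeqqAqqeeeqe => eqeeeqqeAeqqeeeqe   [A ::= e A e]
eqeeeqqeAeqqeeeqe => eqeeeqqeqAqeqqeeeqe   [A ::= q A q]
eqeeeqqeqAqeqqeeeqe => eqeeeqqeqqeqqeeeqe   [A ::= epsilon]

A => eAe => eqAqe => eqeAeqe => eqeeAeeqe => eqeeeAeeeqe => eqeeeqAqeeeqe => eqeeeqqAqqeeeqe => eqeeeqqeAeqqeeeqe => eqeeeqqeqAqeqqeeeqe => eqeeeqqeqqeqqeeeqe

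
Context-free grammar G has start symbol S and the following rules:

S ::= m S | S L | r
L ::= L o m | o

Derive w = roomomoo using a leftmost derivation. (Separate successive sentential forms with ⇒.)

S ⇒ SL ⇒ SLL ⇒ SLLL ⇒ rLLL ⇒ rLomLL ⇒ rLomomLL ⇒ roomomLL ⇒ roomomoL ⇒ roomomoo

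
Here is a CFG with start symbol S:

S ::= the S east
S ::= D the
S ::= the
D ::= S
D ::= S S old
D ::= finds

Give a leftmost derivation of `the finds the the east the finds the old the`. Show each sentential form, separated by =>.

S => D the => S S old the => D the S old the => S the S old the => the S east the S old the => the D the east the S old the => the S the east the S old the => the D the the east the S old the => the finds the the east the S old the => the finds the the east the D the old the => the finds the the east the finds the old the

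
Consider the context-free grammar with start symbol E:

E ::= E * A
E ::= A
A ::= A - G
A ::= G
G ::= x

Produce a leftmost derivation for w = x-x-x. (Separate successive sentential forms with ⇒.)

E ⇒ A   [E ::= A]
A ⇒ A-G   [A ::= A - G]
A-G ⇒ A-G-G   [A ::= A - G]
A-G-G ⇒ G-G-G   [A ::= G]
G-G-G ⇒ x-G-G   [G ::= x]
x-G-G ⇒ x-x-G   [G ::= x]
x-x-G ⇒ x-x-x   [G ::= x]

E ⇒ A ⇒ A-G ⇒ A-G-G ⇒ G-G-G ⇒ x-G-G ⇒ x-x-G ⇒ x-x-x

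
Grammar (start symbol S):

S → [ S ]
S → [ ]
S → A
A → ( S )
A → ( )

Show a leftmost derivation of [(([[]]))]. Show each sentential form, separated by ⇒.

S ⇒ [S]   [S → [ S ]]
[S] ⇒ [A]   [S → A]
[A] ⇒ [(S)]   [A → ( S )]
[(S)] ⇒ [(A)]   [S → A]
[(A)] ⇒ [((S))]   [A → ( S )]
[((S))] ⇒ [(([S]))]   [S → [ S ]]
[(([S]))] ⇒ [(([[]]))]   [S → [ ]]

S ⇒ [S] ⇒ [A] ⇒ [(S)] ⇒ [(A)] ⇒ [((S))] ⇒ [(([S]))] ⇒ [(([[]]))]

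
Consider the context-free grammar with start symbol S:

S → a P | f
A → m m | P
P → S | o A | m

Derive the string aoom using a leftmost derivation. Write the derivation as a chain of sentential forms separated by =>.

S => aP   [S → a P]
aP => aoA   [P → o A]
aoA => aoP   [A → P]
aoP => aooA   [P → o A]
aooA => aooP   [A → P]
aooP => aoom   [P → m]

S => aP => aoA => aoP => aooA => aooP => aoom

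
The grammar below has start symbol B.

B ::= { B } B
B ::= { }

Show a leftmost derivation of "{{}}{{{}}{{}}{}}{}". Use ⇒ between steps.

B ⇒ {B}B   [B ::= { B } B]
{B}B ⇒ {{}}B   [B ::= { }]
{{}}B ⇒ {{}}{B}B   [B ::= { B } B]
{{}}{B}B ⇒ {{}}{{B}B}B   [B ::= { B } B]
{{}}{{B}B}B ⇒ {{}}{{{}}B}B   [B ::= { }]
{{}}{{{}}B}B ⇒ {{}}{{{}}{B}B}B   [B ::= { B } B]
{{}}{{{}}{B}B}B ⇒ {{}}{{{}}{{}}B}B   [B ::= { }]
{{}}{{{}}{{}}B}B ⇒ {{}}{{{}}{{}}{}}B   [B ::= { }]
{{}}{{{}}{{}}{}}B ⇒ {{}}{{{}}{{}}{}}{}   [B ::= { }]

B ⇒ {B}B ⇒ {{}}B ⇒ {{}}{B}B ⇒ {{}}{{B}B}B ⇒ {{}}{{{}}B}B ⇒ {{}}{{{}}{B}B}B ⇒ {{}}{{{}}{{}}B}B ⇒ {{}}{{{}}{{}}{}}B ⇒ {{}}{{{}}{{}}{}}{}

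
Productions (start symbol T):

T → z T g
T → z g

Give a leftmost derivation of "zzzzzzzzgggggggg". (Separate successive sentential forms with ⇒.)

T ⇒ zTg   [T → z T g]
zTg ⇒ zzTgg   [T → z T g]
zzTgg ⇒ zzzTggg   [T → z T g]
zzzTggg ⇒ zzzzTgggg   [T → z T g]
zzzzTgggg ⇒ zzzzzTggggg   [T → z T g]
zzzzzTggggg ⇒ zzzzzzTgggggg   [T → z T g]
zzzzzzTgggggg ⇒ zzzzzzzTggggggg   [T → z T g]
zzzzzzzTggggggg ⇒ zzzzzzzzgggggggg   [T → z g]

T ⇒ zTg ⇒ zzTgg ⇒ zzzTggg ⇒ zzzzTgggg ⇒ zzzzzTggggg ⇒ zzzzzzTgggggg ⇒ zzzzzzzTggggggg ⇒ zzzzzzzzgggggggg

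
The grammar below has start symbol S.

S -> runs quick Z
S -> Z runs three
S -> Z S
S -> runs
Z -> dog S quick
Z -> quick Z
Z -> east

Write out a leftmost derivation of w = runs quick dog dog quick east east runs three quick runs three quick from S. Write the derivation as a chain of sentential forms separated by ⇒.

S ⇒ runs quick Z ⇒ runs quick dog S quick ⇒ runs quick dog Z runs three quick ⇒ runs quick dog dog S quick runs three quick ⇒ runs quick dog dog Z S quick runs three quick ⇒ runs quick dog dog quick Z S quick runs three quick ⇒ runs quick dog dog quick east S quick runs three quick ⇒ runs quick dog dog quick east Z runs three quick runs three quick ⇒ runs quick dog dog quick east east runs three quick runs three quick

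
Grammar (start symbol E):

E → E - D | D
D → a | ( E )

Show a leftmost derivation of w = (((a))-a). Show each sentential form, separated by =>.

E => D => (E) => (E-D) => (D-D) => ((E)-D) => ((D)-D) => (((E))-D) => (((D))-D) => (((a))-D) => (((a))-a)

E => D   [E → D]
D => (E)   [D → ( E )]
(E) => (E-D)   [E → E - D]
(E-D) => (D-D)   [E → D]
(D-D) => ((E)-D)   [D → ( E )]
((E)-D) => ((D)-D)   [E → D]
((D)-D) => (((E))-D)   [D → ( E )]
(((E))-D) => (((D))-D)   [E → D]
(((D))-D) => (((a))-D)   [D → a]
(((a))-D) => (((a))-a)   [D → a]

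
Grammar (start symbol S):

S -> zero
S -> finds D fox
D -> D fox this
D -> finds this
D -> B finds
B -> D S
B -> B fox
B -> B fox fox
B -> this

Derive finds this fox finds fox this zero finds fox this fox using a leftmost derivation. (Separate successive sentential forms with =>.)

S => finds D fox => finds D fox this fox => finds B finds fox this fox => finds D S finds fox this fox => finds D fox this S finds fox this fox => finds B finds fox this S finds fox this fox => finds B fox finds fox this S finds fox this fox => finds this fox finds fox this S finds fox this fox => finds this fox finds fox this zero finds fox this fox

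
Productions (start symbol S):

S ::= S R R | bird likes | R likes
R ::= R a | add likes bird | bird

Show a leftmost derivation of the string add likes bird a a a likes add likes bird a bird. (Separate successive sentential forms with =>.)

S => S R R => R likes R R => R a likes R R => R a a likes R R => R a a a likes R R => add likes bird a a a likes R R => add likes bird a a a likes R a R => add likes bird a a a likes add likes bird a R => add likes bird a a a likes add likes bird a bird

S => S R R   [S ::= S R R]
S R R => R likes R R   [S ::= R likes]
R likes R R => R a likes R R   [R ::= R a]
R a likes R R => R a a likes R R   [R ::= R a]
R a a likes R R => R a a a likes R R   [R ::= R a]
R a a a likes R R => add likes bird a a a likes R R   [R ::= add likes bird]
add likes bird a a a likes R R => add likes bird a a a likes R a R   [R ::= R a]
add likes bird a a a likes R a R => add likes bird a a a likes add likes bird a R   [R ::= add likes bird]
add likes bird a a a likes add likes bird a R => add likes bird a a a likes add likes bird a bird   [R ::= bird]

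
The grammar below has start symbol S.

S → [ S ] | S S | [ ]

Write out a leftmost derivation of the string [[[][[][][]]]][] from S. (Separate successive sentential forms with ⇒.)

S⇒SS⇒[S]S⇒[[S]]S⇒[[SS]]S⇒[[[]S]]S⇒[[[][S]]]S⇒[[[][SS]]]S⇒[[[][SSS]]]S⇒[[[][[]SS]]]S⇒[[[][[][]S]]]S⇒[[[][[][][]]]]S⇒[[[][[][][]]]][]

S ⇒ SS   [S → S S]
SS ⇒ [S]S   [S → [ S ]]
[S]S ⇒ [[S]]S   [S → [ S ]]
[[S]]S ⇒ [[SS]]S   [S → S S]
[[SS]]S ⇒ [[[]S]]S   [S → [ ]]
[[[]S]]S ⇒ [[[][S]]]S   [S → [ S ]]
[[[][S]]]S ⇒ [[[][SS]]]S   [S → S S]
[[[][SS]]]S ⇒ [[[][SSS]]]S   [S → S S]
[[[][SSS]]]S ⇒ [[[][[]SS]]]S   [S → [ ]]
[[[][[]SS]]]S ⇒ [[[][[][]S]]]S   [S → [ ]]
[[[][[][]S]]]S ⇒ [[[][[][][]]]]S   [S → [ ]]
[[[][[][][]]]]S ⇒ [[[][[][][]]]][]   [S → [ ]]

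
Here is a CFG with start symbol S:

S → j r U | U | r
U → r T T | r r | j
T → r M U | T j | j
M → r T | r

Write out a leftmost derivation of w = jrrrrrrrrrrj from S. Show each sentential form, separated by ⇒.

S ⇒ jrU   [S → j r U]
jrU ⇒ jrrTT   [U → r T T]
jrrTT ⇒ jrrrMUT   [T → r M U]
jrrrMUT ⇒ jrrrrTUT   [M → r T]
jrrrrTUT ⇒ jrrrrrMUUT   [T → r M U]
jrrrrrMUUT ⇒ jrrrrrrUUT   [M → r]
jrrrrrrUUT ⇒ jrrrrrrrrUT   [U → r r]
jrrrrrrrrUT ⇒ jrrrrrrrrrrT   [U → r r]
jrrrrrrrrrrT ⇒ jrrrrrrrrrrj   [T → j]

S ⇒ jrU ⇒ jrrTT ⇒ jrrrMUT ⇒ jrrrrTUT ⇒ jrrrrrMUUT ⇒ jrrrrrrUUT ⇒ jrrrrrrrrUT ⇒ jrrrrrrrrrrT ⇒ jrrrrrrrrrrj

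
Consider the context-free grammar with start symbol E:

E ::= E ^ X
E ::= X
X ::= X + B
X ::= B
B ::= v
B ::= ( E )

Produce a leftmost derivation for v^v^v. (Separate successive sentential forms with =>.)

E => E^X => E^X^X => X^X^X => B^X^X => v^X^X => v^B^X => v^v^X => v^v^B => v^v^v

E => E^X   [E ::= E ^ X]
E^X => E^X^X   [E ::= E ^ X]
E^X^X => X^X^X   [E ::= X]
X^X^X => B^X^X   [X ::= B]
B^X^X => v^X^X   [B ::= v]
v^X^X => v^B^X   [X ::= B]
v^B^X => v^v^X   [B ::= v]
v^v^X => v^v^B   [X ::= B]
v^v^B => v^v^v   [B ::= v]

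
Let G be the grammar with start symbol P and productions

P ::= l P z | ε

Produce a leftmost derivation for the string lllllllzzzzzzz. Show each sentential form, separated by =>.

P => lPz   [P ::= l P z]
lPz => llPzz   [P ::= l P z]
llPzz => lllPzzz   [P ::= l P z]
lllPzzz => llllPzzzz   [P ::= l P z]
llllPzzzz => lllllPzzzzz   [P ::= l P z]
lllllPzzzzz => llllllPzzzzzz   [P ::= l P z]
llllllPzzzzzz => lllllllPzzzzzzz   [P ::= l P z]
lllllllPzzzzzzz => lllllllzzzzzzz   [P ::= ε]

P=>lPz=>llPzz=>lllPzzz=>llllPzzzz=>lllllPzzzzz=>llllllPzzzzzz=>lllllllPzzzzzzz=>lllllllzzzzzzz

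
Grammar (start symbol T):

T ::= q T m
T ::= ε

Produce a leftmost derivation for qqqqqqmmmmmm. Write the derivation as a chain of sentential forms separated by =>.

T=>qTm=>qqTmm=>qqqTmmm=>qqqqTmmmm=>qqqqqTmmmmm=>qqqqqqTmmmmmm=>qqqqqqmmmmmm

T => qTm   [T ::= q T m]
qTm => qqTmm   [T ::= q T m]
qqTmm => qqqTmmm   [T ::= q T m]
qqqTmmm => qqqqTmmmm   [T ::= q T m]
qqqqTmmmm => qqqqqTmmmmm   [T ::= q T m]
qqqqqTmmmmm => qqqqqqTmmmmmm   [T ::= q T m]
qqqqqqTmmmmmm => qqqqqqmmmmmm   [T ::= ε]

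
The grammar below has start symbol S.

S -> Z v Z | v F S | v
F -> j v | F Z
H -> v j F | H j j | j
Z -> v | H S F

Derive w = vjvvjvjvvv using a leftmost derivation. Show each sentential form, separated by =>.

S => vFS => vFZS => vjvZS => vjvvS => vjvvZvZ => vjvvHSFvZ => vjvvjSFvZ => vjvvjvFvZ => vjvvjvjvvZ => vjvvjvjvvv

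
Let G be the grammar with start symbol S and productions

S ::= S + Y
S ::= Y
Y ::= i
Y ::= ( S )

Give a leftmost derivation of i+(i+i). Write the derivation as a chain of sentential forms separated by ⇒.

S ⇒ S+Y   [S ::= S + Y]
S+Y ⇒ Y+Y   [S ::= Y]
Y+Y ⇒ i+Y   [Y ::= i]
i+Y ⇒ i+(S)   [Y ::= ( S )]
i+(S) ⇒ i+(S+Y)   [S ::= S + Y]
i+(S+Y) ⇒ i+(Y+Y)   [S ::= Y]
i+(Y+Y) ⇒ i+(i+Y)   [Y ::= i]
i+(i+Y) ⇒ i+(i+i)   [Y ::= i]

S ⇒ S+Y ⇒ Y+Y ⇒ i+Y ⇒ i+(S) ⇒ i+(S+Y) ⇒ i+(Y+Y) ⇒ i+(i+Y) ⇒ i+(i+i)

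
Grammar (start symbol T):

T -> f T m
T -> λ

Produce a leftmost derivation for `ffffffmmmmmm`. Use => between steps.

T=>fTm=>ffTmm=>fffTmmm=>ffffTmmmm=>fffffTmmmmm=>ffffffTmmmmmm=>ffffffmmmmmm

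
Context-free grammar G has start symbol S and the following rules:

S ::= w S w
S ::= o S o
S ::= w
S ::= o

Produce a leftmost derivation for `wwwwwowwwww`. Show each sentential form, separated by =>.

S => wSw   [S ::= w S w]
wSw => wwSww   [S ::= w S w]
wwSww => wwwSwww   [S ::= w S w]
wwwSwww => wwwwSwwww   [S ::= w S w]
wwwwSwwww => wwwwwSwwwww   [S ::= w S w]
wwwwwSwwwww => wwwwwowwwww   [S ::= o]

S=>wSw=>wwSww=>wwwSwww=>wwwwSwwww=>wwwwwSwwwww=>wwwwwowwwww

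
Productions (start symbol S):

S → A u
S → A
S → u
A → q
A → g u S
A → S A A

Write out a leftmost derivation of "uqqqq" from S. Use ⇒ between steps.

S ⇒ A ⇒ SAA ⇒ AAA ⇒ SAAAA ⇒ uAAAA ⇒ uqAAA ⇒ uqqAA ⇒ uqqqA ⇒ uqqqq

S ⇒ A   [S → A]
A ⇒ SAA   [A → S A A]
SAA ⇒ AAA   [S → A]
AAA ⇒ SAAAA   [A → S A A]
SAAAA ⇒ uAAAA   [S → u]
uAAAA ⇒ uqAAA   [A → q]
uqAAA ⇒ uqqAA   [A → q]
uqqAA ⇒ uqqqA   [A → q]
uqqqA ⇒ uqqqq   [A → q]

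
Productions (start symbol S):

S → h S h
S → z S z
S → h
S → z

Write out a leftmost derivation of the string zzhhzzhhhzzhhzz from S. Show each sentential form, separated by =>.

S => zSz => zzSzz => zzhShzz => zzhhShhzz => zzhhzSzhhzz => zzhhzzSzzhhzz => zzhhzzhShzzhhzz => zzhhzzhhhzzhhzz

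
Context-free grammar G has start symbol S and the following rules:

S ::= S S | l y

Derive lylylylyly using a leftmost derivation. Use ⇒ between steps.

S ⇒ SS ⇒ SSS ⇒ SSSS ⇒ SSSSS ⇒ lySSSS ⇒ lylySSS ⇒ lylylySS ⇒ lylylylyS ⇒ lylylylyly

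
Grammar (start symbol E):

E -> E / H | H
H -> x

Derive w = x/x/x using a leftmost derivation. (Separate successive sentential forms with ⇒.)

E ⇒ E/H   [E -> E / H]
E/H ⇒ E/H/H   [E -> E / H]
E/H/H ⇒ H/H/H   [E -> H]
H/H/H ⇒ x/H/H   [H -> x]
x/H/H ⇒ x/x/H   [H -> x]
x/x/H ⇒ x/x/x   [H -> x]

E ⇒ E/H ⇒ E/H/H ⇒ H/H/H ⇒ x/H/H ⇒ x/x/H ⇒ x/x/x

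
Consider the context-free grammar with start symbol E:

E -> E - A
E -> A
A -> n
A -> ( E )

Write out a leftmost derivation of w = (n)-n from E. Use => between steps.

E => E-A => A-A => (E)-A => (A)-A => (n)-A => (n)-n

E => E-A   [E -> E - A]
E-A => A-A   [E -> A]
A-A => (E)-A   [A -> ( E )]
(E)-A => (A)-A   [E -> A]
(A)-A => (n)-A   [A -> n]
(n)-A => (n)-n   [A -> n]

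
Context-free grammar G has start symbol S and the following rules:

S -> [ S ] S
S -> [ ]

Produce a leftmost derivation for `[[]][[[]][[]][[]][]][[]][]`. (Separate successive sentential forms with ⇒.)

S⇒[S]S⇒[[]]S⇒[[]][S]S⇒[[]][[S]S]S⇒[[]][[[]]S]S⇒[[]][[[]][S]S]S⇒[[]][[[]][[]]S]S⇒[[]][[[]][[]][S]S]S⇒[[]][[[]][[]][[]]S]S⇒[[]][[[]][[]][[]][]]S⇒[[]][[[]][[]][[]][]][S]S⇒[[]][[[]][[]][[]][]][[]]S⇒[[]][[[]][[]][[]][]][[]][]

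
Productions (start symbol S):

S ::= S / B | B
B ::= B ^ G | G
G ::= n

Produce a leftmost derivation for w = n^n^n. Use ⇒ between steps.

S ⇒ B ⇒ B^G ⇒ B^G^G ⇒ G^G^G ⇒ n^G^G ⇒ n^n^G ⇒ n^n^n

S ⇒ B   [S ::= B]
B ⇒ B^G   [B ::= B ^ G]
B^G ⇒ B^G^G   [B ::= B ^ G]
B^G^G ⇒ G^G^G   [B ::= G]
G^G^G ⇒ n^G^G   [G ::= n]
n^G^G ⇒ n^n^G   [G ::= n]
n^n^G ⇒ n^n^n   [G ::= n]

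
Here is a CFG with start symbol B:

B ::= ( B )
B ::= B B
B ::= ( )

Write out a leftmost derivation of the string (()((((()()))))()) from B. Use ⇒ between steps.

B ⇒ (B)   [B ::= ( B )]
(B) ⇒ (BB)   [B ::= B B]
(BB) ⇒ (BBB)   [B ::= B B]
(BBB) ⇒ (()BB)   [B ::= ( )]
(()BB) ⇒ (()(B)B)   [B ::= ( B )]
(()(B)B) ⇒ (()((B))B)   [B ::= ( B )]
(()((B))B) ⇒ (()(((B)))B)   [B ::= ( B )]
(()(((B)))B) ⇒ (()((((B))))B)   [B ::= ( B )]
(()((((B))))B) ⇒ (()((((BB))))B)   [B ::= B B]
(()((((BB))))B) ⇒ (()((((()B))))B)   [B ::= ( )]
(()((((()B))))B) ⇒ (()((((()()))))B)   [B ::= ( )]
(()((((()()))))B) ⇒ (()((((()()))))())   [B ::= ( )]

B⇒(B)⇒(BB)⇒(BBB)⇒(()BB)⇒(()(B)B)⇒(()((B))B)⇒(()(((B)))B)⇒(()((((B))))B)⇒(()((((BB))))B)⇒(()((((()B))))B)⇒(()((((()()))))B)⇒(()((((()()))))())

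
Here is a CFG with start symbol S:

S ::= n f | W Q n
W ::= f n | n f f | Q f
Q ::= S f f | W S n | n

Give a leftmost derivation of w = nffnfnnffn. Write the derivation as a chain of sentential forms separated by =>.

S => WQn   [S ::= W Q n]
WQn => nffQn   [W ::= n f f]
nffQn => nffSffn   [Q ::= S f f]
nffSffn => nffWQnffn   [S ::= W Q n]
nffWQnffn => nffQfQnffn   [W ::= Q f]
nffQfQnffn => nffnfQnffn   [Q ::= n]
nffnfQnffn => nffnfnnffn   [Q ::= n]

S => WQn => nffQn => nffSffn => nffWQnffn => nffQfQnffn => nffnfQnffn => nffnfnnffn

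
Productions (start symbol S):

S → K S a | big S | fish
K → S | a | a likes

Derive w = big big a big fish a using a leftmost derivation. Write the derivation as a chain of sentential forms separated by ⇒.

S ⇒ big S   [S → big S]
big S ⇒ big big S   [S → big S]
big big S ⇒ big big K S a   [S → K S a]
big big K S a ⇒ big big a S a   [K → a]
big big a S a ⇒ big big a big S a   [S → big S]
big big a big S a ⇒ big big a big fish a   [S → fish]

S ⇒ big S ⇒ big big S ⇒ big big K S a ⇒ big big a S a ⇒ big big a big S a ⇒ big big a big fish a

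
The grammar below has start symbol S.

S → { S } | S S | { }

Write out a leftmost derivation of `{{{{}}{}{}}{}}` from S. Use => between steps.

S=>{S}=>{SS}=>{{S}S}=>{{SS}S}=>{{SSS}S}=>{{{S}SS}S}=>{{{{}}SS}S}=>{{{{}}{}S}S}=>{{{{}}{}{}}S}=>{{{{}}{}{}}{}}

S => {S}   [S → { S }]
{S} => {SS}   [S → S S]
{SS} => {{S}S}   [S → { S }]
{{S}S} => {{SS}S}   [S → S S]
{{SS}S} => {{SSS}S}   [S → S S]
{{SSS}S} => {{{S}SS}S}   [S → { S }]
{{{S}SS}S} => {{{{}}SS}S}   [S → { }]
{{{{}}SS}S} => {{{{}}{}S}S}   [S → { }]
{{{{}}{}S}S} => {{{{}}{}{}}S}   [S → { }]
{{{{}}{}{}}S} => {{{{}}{}{}}{}}   [S → { }]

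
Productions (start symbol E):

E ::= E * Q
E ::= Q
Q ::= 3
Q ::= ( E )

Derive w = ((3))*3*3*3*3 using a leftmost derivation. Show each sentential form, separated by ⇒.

E⇒E*Q⇒E*Q*Q⇒E*Q*Q*Q⇒E*Q*Q*Q*Q⇒Q*Q*Q*Q*Q⇒(E)*Q*Q*Q*Q⇒(Q)*Q*Q*Q*Q⇒((E))*Q*Q*Q*Q⇒((Q))*Q*Q*Q*Q⇒((3))*Q*Q*Q*Q⇒((3))*3*Q*Q*Q⇒((3))*3*3*Q*Q⇒((3))*3*3*3*Q⇒((3))*3*3*3*3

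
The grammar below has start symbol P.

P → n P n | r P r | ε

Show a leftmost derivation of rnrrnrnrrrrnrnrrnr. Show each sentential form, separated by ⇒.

P ⇒ rPr ⇒ rnPnr ⇒ rnrPrnr ⇒ rnrrPrrnr ⇒ rnrrnPnrrnr ⇒ rnrrnrPrnrrnr ⇒ rnrrnrnPnrnrrnr ⇒ rnrrnrnrPrnrnrrnr ⇒ rnrrnrnrrPrrnrnrrnr ⇒ rnrrnrnrrrrnrnrrnr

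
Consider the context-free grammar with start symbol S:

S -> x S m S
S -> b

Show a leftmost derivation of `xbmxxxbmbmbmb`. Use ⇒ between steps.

S ⇒ xSmS   [S -> x S m S]
xSmS ⇒ xbmS   [S -> b]
xbmS ⇒ xbmxSmS   [S -> x S m S]
xbmxSmS ⇒ xbmxxSmSmS   [S -> x S m S]
xbmxxSmSmS ⇒ xbmxxxSmSmSmS   [S -> x S m S]
xbmxxxSmSmSmS ⇒ xbmxxxbmSmSmS   [S -> b]
xbmxxxbmSmSmS ⇒ xbmxxxbmbmSmS   [S -> b]
xbmxxxbmbmSmS ⇒ xbmxxxbmbmbmS   [S -> b]
xbmxxxbmbmbmS ⇒ xbmxxxbmbmbmb   [S -> b]

S ⇒ xSmS ⇒ xbmS ⇒ xbmxSmS ⇒ xbmxxSmSmS ⇒ xbmxxxSmSmSmS ⇒ xbmxxxbmSmSmS ⇒ xbmxxxbmbmSmS ⇒ xbmxxxbmbmbmS ⇒ xbmxxxbmbmbmb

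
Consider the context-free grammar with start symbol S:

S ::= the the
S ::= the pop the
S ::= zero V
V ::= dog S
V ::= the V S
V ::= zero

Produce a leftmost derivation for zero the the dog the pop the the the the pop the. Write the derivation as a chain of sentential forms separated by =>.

S => zero V => zero the V S => zero the the V S S => zero the the dog S S S => zero the the dog the pop the S S => zero the the dog the pop the the the S => zero the the dog the pop the the the the pop the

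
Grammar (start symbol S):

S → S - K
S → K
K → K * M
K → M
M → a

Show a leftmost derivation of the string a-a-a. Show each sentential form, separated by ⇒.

S ⇒ S-K ⇒ S-K-K ⇒ K-K-K ⇒ M-K-K ⇒ a-K-K ⇒ a-M-K ⇒ a-a-K ⇒ a-a-M ⇒ a-a-a

S ⇒ S-K   [S → S - K]
S-K ⇒ S-K-K   [S → S - K]
S-K-K ⇒ K-K-K   [S → K]
K-K-K ⇒ M-K-K   [K → M]
M-K-K ⇒ a-K-K   [M → a]
a-K-K ⇒ a-M-K   [K → M]
a-M-K ⇒ a-a-K   [M → a]
a-a-K ⇒ a-a-M   [K → M]
a-a-M ⇒ a-a-a   [M → a]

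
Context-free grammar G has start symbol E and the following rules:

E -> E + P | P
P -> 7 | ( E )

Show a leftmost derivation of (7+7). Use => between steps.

E => P   [E -> P]
P => (E)   [P -> ( E )]
(E) => (E+P)   [E -> E + P]
(E+P) => (P+P)   [E -> P]
(P+P) => (7+P)   [P -> 7]
(7+P) => (7+7)   [P -> 7]

E => P => (E) => (E+P) => (P+P) => (7+P) => (7+7)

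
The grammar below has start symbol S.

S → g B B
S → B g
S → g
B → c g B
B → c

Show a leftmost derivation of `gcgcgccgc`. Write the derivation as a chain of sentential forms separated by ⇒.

S ⇒ gBB   [S → g B B]
gBB ⇒ gcgBB   [B → c g B]
gcgBB ⇒ gcgcgBB   [B → c g B]
gcgcgBB ⇒ gcgcgcB   [B → c]
gcgcgcB ⇒ gcgcgccgB   [B → c g B]
gcgcgccgB ⇒ gcgcgccgc   [B → c]

S ⇒ gBB ⇒ gcgBB ⇒ gcgcgBB ⇒ gcgcgcB ⇒ gcgcgccgB ⇒ gcgcgccgc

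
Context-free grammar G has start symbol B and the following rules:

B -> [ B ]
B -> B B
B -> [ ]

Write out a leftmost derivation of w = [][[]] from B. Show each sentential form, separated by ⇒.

B ⇒ BB   [B -> B B]
BB ⇒ []B   [B -> [ ]]
[]B ⇒ [][B]   [B -> [ B ]]
[][B] ⇒ [][[]]   [B -> [ ]]

B ⇒ BB ⇒ []B ⇒ [][B] ⇒ [][[]]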